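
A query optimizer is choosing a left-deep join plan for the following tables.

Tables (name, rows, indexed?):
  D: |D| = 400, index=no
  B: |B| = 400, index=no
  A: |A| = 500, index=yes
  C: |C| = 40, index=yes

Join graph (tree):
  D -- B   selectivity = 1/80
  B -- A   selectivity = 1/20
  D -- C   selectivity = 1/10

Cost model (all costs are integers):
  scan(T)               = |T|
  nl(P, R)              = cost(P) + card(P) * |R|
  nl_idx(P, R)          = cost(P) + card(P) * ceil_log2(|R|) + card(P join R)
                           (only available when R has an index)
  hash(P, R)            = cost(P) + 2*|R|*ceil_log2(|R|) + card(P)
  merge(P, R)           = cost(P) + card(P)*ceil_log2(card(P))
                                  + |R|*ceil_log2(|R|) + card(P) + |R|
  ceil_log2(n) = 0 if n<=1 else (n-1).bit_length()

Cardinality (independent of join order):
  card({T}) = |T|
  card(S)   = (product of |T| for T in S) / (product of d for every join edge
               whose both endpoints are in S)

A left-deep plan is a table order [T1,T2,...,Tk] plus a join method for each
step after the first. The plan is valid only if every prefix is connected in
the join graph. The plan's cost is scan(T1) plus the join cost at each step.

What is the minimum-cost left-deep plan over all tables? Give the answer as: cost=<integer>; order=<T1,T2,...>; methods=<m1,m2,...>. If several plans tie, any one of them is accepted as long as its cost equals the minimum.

cost=27080; order=D,C,B,A; methods=hash,hash,hash

Selinger DP (subsets sized 1..n):
  {D}: scan cost=400, card=400
  {B}: scan cost=400, card=400
  {A}: scan cost=500, card=500
  {C}: scan cost=40, card=40
  {BD}: card=2000; try (D,hash)→8000, (B,hash)→8000, (D,merge)→8400, (B,merge)→8400, (D,nl)→160400, (B,nl)→160400; best=8000 via (D,hash)
  {CD}: card=1600; try (C,hash)→1280, (D,merge)→4320, (C,nl_idx)→4400, (C,merge)→4680, (D,hash)→7280, (D,nl)→16040 …(+1); best=1280 via (C,hash)
  {AB}: card=10000; try (B,hash)→8200, (A,merge)→9400, (B,merge)→9500, (A,hash)→9800, (A,nl_idx)→14000, (A,nl)→200400 …(+1); best=8200 via (B,hash)
  {ABD}: card=50000; try (A,hash)→19000, (D,hash)→25400, (A,merge)→37000, (A,nl_idx)→76000, (D,merge)→162200, (A,nl)→1008000 …(+1); best=19000 via (A,hash)
  {BCD}: card=8000; try (B,hash)→10080, (C,hash)→10480, (B,merge)→24480, (C,nl_idx)→28000, (C,merge)→32280, (C,nl)→88000 …(+1); best=10080 via (B,hash)
  {ABCD}: card=200000; try (A,hash)→27080, (C,hash)→69480, (A,merge)→127080, (A,nl_idx)→282080, (C,nl_idx)→519000, (C,merge)→869280 …(+2); best=27080 via (A,hash)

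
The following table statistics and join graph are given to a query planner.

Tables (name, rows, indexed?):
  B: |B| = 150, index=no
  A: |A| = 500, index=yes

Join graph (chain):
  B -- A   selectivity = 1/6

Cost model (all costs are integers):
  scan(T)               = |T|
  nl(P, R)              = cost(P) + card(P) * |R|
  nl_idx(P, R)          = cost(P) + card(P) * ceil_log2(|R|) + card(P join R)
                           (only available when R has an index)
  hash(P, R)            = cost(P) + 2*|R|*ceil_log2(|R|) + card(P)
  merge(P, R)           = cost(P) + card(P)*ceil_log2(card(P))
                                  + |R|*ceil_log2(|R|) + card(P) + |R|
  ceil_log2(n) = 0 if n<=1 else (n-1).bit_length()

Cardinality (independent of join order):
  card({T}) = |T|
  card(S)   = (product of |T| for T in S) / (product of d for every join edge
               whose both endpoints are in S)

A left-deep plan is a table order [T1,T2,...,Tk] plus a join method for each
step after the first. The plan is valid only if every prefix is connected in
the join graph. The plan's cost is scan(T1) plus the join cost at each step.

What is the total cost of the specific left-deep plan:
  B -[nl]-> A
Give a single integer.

75150

step 1: scan B: cost=150, card=150
step 2: join A via nl
    card(P join A) = 150*500/(6) = 12500
    cost = 150 + 150*500 = 75150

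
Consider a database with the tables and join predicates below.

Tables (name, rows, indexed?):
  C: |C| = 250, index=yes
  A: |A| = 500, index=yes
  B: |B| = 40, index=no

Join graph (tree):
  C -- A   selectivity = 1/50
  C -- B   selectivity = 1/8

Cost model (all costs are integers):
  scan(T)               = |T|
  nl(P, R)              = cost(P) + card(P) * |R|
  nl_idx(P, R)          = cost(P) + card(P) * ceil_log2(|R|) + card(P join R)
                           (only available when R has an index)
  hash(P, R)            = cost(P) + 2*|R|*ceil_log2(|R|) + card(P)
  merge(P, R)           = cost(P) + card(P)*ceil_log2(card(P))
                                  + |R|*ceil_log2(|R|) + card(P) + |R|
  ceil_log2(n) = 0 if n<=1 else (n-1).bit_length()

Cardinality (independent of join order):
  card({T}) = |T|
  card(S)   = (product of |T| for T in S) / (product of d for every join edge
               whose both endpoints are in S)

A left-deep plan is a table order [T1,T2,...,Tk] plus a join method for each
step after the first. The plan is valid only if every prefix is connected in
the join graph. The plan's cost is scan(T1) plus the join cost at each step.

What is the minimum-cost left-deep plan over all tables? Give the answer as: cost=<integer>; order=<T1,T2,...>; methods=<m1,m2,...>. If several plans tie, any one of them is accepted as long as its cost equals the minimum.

Selinger DP (subsets sized 1..n):
  {C}: scan cost=250, card=250
  {A}: scan cost=500, card=500
  {B}: scan cost=40, card=40
  {AC}: card=2500; try (C,hash)→5000, (A,nl_idx)→5000, (C,nl_idx)→7000, (A,merge)→7500, (C,merge)→7750, (A,hash)→9500 …(+2); best=5000 via (C,hash)
  {BC}: card=1250; try (B,hash)→980, (C,nl_idx)→1610, (C,merge)→2570, (B,merge)→2780, (C,hash)→4080, (C,nl)→10040 …(+1); best=980 via (B,hash)
  {ABC}: card=12500; try (B,hash)→7980, (A,hash)→11230, (A,merge)→20980, (A,nl_idx)→24730, (B,merge)→37780, (B,nl)→105000 …(+1); best=7980 via (B,hash)

cost=7980; order=A,C,B; methods=hash,hash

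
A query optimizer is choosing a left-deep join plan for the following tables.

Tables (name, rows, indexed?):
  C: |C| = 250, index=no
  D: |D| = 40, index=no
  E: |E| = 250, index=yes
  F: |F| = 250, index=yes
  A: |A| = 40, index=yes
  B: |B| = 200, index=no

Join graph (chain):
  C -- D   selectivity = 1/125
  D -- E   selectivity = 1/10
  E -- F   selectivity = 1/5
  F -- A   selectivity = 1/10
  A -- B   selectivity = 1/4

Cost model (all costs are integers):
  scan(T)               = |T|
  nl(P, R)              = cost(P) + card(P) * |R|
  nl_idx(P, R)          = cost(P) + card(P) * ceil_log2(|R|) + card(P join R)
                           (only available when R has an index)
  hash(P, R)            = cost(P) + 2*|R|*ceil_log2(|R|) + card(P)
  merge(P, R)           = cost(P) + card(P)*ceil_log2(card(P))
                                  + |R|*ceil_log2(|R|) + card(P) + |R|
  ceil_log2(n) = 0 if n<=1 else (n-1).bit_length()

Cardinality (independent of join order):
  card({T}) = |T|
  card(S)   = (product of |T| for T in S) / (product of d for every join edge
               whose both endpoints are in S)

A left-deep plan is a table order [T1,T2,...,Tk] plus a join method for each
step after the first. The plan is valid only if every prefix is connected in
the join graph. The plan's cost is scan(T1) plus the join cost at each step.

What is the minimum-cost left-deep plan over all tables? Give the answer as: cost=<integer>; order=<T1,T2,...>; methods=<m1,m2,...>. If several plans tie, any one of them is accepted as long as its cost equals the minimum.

Selinger DP (subsets sized 1..n):
  {C}: scan cost=250, card=250
  {D}: scan cost=40, card=40
  {E}: scan cost=250, card=250
  {F}: scan cost=250, card=250
  {A}: scan cost=40, card=40
  {B}: scan cost=200, card=200
  {CD}: card=80; try (D,hash)→980, (C,merge)→2570, (D,merge)→2780, (C,hash)→4080, (C,nl)→10040, (D,nl)→10250; best=980 via (D,hash)
  {DE}: card=1000; try (D,hash)→980, (E,nl_idx)→1360, (E,merge)→2570, (D,merge)→2780, (E,hash)→4080, (E,nl)→10040 …(+1); best=980 via (D,hash)
  {EF}: card=12500; try (F,hash)→4500, (E,hash)→4500, (F,merge)→4750, (E,merge)→4750, (F,nl_idx)→14750, (E,nl_idx)→14750 …(+2); best=4500 via (F,hash)
  {AF}: card=1000; try (A,hash)→980, (F,nl_idx)→1360, (F,merge)→2570, (A,nl_idx)→2750, (A,merge)→2780, (F,hash)→4080 …(+2); best=980 via (A,hash)
  {AB}: card=2000; try (A,hash)→880, (B,merge)→2120, (A,merge)→2280, (B,hash)→3280, (A,nl_idx)→3400, (B,nl)→8040 …(+1); best=880 via (A,hash)
  {CDE}: card=2000; try (E,nl_idx)→3620, (E,merge)→3870, (E,hash)→5060, (C,hash)→5980, (C,merge)→14230, (E,nl)→20980 …(+1); best=3620 via (E,nl_idx)
  {DEF}: card=50000; try (F,hash)→5980, (F,merge)→14230, (D,hash)→17480, (F,nl_idx)→58980, (D,merge)→192280, (F,nl)→250980 …(+1); best=5980 via (F,hash)
  {AEF}: card=50000; try (E,hash)→5980, (E,merge)→14230, (A,hash)→17480, (E,nl_idx)→58980, (A,nl_idx)→129500, (A,merge)→192280 …(+2); best=5980 via (E,hash)
  {ABF}: card=50000; try (B,hash)→5180, (F,hash)→6880, (B,merge)→13780, (F,merge)→27130, (F,nl_idx)→66880, (B,nl)→200980 …(+1); best=5180 via (B,hash)
  {CDEF}: card=100000; try (F,hash)→9620, (F,merge)→29870, (C,hash)→59980, (F,nl_idx)→119620, (F,nl)→503620, (C,merge)→858230 …(+1); best=9620 via (F,hash)
  {ADEF}: card=200000; try (D,hash)→56460, (A,hash)→56460, (A,nl_idx)→505980, (D,merge)→856260, (A,merge)→856260, (D,nl)→2005980 …(+1); best=56460 via (D,hash)
  {ABEF}: card=2500000; try (E,hash)→59180, (B,hash)→59180, (E,merge)→857430, (B,merge)→857780, (E,nl_idx)→2905180, (B,nl)→10005980 …(+1); best=59180 via (E,hash)
  {ACDEF}: card=400000; try (A,hash)→110100, (C,hash)→260460, (A,nl_idx)→1009620, (A,merge)→1809900, (C,merge)→3858710, (A,nl)→4009620 …(+1); best=110100 via (A,hash)
  {ABDEF}: card=10000000; try (B,hash)→259660, (D,hash)→2559660, (B,merge)→3858260, (B,nl)→40056460, (D,merge)→57559460, (D,nl)→100059180; best=259660 via (B,hash)
  {ABCDEF}: card=20000000; try (B,hash)→513300, (B,merge)→8111900, (C,hash)→10263660, (B,nl)→80110100, (C,merge)→250261910, (C,nl)→2500259660; best=513300 via (B,hash)

cost=513300; order=C,D,E,F,A,B; methods=hash,nl_idx,hash,hash,hash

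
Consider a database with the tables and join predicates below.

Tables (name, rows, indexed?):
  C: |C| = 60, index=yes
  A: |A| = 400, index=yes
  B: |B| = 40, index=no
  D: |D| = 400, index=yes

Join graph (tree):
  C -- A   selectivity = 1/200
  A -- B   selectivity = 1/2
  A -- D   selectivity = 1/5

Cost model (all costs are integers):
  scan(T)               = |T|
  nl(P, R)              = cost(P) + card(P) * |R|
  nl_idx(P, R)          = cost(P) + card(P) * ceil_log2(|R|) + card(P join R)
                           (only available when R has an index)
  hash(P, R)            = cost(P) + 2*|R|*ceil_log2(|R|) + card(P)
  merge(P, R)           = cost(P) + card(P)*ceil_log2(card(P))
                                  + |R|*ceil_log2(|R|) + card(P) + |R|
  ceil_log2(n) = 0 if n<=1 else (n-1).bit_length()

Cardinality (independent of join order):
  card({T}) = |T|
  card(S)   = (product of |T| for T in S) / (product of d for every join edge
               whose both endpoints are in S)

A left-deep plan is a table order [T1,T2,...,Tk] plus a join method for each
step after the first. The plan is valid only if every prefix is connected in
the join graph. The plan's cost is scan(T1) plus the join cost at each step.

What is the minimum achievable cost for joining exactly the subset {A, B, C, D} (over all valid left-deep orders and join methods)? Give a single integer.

Selinger DP over subsets of {A,B,C,D}:
  {C}: scan cost=60, card=60
  {A}: scan cost=400, card=400
  {B}: scan cost=40, card=40
  {D}: scan cost=400, card=400
  {AC}: card=120; try (A,nl_idx)→720, (C,hash)→1520, (C,nl_idx)→2920, (A,merge)→4480, (C,merge)→4820, (A,hash)→7320 …(+2); best=720 via (A,nl_idx)
  {AB}: card=8000; try (B,hash)→1280, (A,merge)→4320, (B,merge)→4680, (A,hash)→7280, (A,nl_idx)→8400, (A,nl)→16040 …(+1); best=1280 via (B,hash)
  {AD}: card=32000; try (D,hash)→8000, (A,hash)→8000, (D,merge)→8400, (A,merge)→8400, (D,nl_idx)→36000, (A,nl_idx)→36000 …(+2); best=8000 via (D,hash)
  {ABC}: card=2400; try (B,hash)→1320, (B,merge)→1960, (B,nl)→5520, (C,hash)→10000, (C,nl_idx)→51680, (C,merge)→113700 …(+1); best=1320 via (B,hash)
  {ACD}: card=9600; try (D,merge)→5680, (D,hash)→8040, (D,nl_idx)→11400, (C,hash)→40720, (D,nl)→48720, (C,nl_idx)→209600 …(+2); best=5680 via (D,merge)
  {ABD}: card=640000; try (D,hash)→16480, (B,hash)→40480, (D,merge)→117280, (B,merge)→520280, (D,nl_idx)→713280, (B,nl)→1288000 …(+1); best=16480 via (D,hash)
  {ABCD}: card=192000; try (D,hash)→10920, (B,hash)→15760, (D,merge)→36520, (B,merge)→149960, (D,nl_idx)→214920, (B,nl)→389680 …(+5); best=10920 via (D,hash)

10920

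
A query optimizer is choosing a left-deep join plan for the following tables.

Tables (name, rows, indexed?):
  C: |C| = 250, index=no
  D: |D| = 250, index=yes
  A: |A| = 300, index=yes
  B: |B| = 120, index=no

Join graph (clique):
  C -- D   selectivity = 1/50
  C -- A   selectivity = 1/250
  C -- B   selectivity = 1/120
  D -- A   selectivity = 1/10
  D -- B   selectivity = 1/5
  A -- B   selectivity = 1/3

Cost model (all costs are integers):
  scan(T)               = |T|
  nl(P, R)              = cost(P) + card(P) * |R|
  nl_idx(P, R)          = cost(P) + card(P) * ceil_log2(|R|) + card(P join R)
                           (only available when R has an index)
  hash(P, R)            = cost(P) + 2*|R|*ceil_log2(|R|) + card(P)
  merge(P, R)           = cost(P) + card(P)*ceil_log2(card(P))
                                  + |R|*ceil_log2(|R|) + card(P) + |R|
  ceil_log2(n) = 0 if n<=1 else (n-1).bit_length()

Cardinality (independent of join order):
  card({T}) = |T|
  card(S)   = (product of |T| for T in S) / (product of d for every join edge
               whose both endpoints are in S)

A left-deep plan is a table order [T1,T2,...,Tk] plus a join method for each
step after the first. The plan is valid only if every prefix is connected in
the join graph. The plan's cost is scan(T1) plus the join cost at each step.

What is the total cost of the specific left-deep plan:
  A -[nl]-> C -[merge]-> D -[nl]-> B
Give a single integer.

98550

step 1: scan A: cost=300, card=300
step 2: join C via nl
    card(P join C) = 300*250/(250) = 300
    cost = 300 + 300*250 = 75300
step 3: join D via merge
    card(P join D) = 300*250/(50*10) = 150
    cost = 75300 + 300*9 + 250*8 + 300 + 250 = 80550
step 4: join B via nl
    card(P join B) = 150*120/(120*5*3) = 10
    cost = 80550 + 150*120 = 98550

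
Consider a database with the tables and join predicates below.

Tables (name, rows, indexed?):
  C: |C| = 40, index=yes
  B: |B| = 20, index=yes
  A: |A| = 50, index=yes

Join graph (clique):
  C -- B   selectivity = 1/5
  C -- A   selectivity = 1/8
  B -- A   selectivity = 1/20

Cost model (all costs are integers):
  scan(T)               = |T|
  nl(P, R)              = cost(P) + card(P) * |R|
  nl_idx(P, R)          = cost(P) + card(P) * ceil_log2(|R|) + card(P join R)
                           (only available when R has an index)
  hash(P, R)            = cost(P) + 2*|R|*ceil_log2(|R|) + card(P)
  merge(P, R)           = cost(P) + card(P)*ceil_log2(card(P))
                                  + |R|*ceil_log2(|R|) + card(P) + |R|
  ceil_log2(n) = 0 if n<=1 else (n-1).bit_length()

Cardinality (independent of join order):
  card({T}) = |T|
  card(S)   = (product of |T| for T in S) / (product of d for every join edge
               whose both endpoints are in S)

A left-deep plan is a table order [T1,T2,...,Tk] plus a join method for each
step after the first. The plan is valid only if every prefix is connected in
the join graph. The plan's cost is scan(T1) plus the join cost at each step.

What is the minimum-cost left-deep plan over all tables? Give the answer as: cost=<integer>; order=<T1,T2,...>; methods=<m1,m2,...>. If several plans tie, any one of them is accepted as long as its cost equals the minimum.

Selinger DP (subsets sized 1..n):
  {C}: scan cost=40, card=40
  {B}: scan cost=20, card=20
  {A}: scan cost=50, card=50
  {BC}: card=160; try (B,hash)→280, (C,nl_idx)→300, (B,nl_idx)→400, (C,merge)→420, (B,merge)→440, (C,hash)→520 …(+2); best=280 via (B,hash)
  {AC}: card=250; try (A,nl_idx)→530, (C,hash)→580, (C,nl_idx)→600, (A,merge)→670, (C,merge)→680, (A,hash)→680 …(+2); best=530 via (A,nl_idx)
  {AB}: card=50; try (A,nl_idx)→190, (B,hash)→300, (B,nl_idx)→350, (A,merge)→490, (B,merge)→520, (A,hash)→640 …(+2); best=190 via (A,nl_idx)
  {ABC}: card=50; try (C,nl_idx)→540, (C,hash)→720, (C,merge)→820, (B,hash)→980, (A,hash)→1040, (A,nl_idx)→1290 …(+6); best=540 via (C,nl_idx)

cost=540; order=B,A,C; methods=nl_idx,nl_idx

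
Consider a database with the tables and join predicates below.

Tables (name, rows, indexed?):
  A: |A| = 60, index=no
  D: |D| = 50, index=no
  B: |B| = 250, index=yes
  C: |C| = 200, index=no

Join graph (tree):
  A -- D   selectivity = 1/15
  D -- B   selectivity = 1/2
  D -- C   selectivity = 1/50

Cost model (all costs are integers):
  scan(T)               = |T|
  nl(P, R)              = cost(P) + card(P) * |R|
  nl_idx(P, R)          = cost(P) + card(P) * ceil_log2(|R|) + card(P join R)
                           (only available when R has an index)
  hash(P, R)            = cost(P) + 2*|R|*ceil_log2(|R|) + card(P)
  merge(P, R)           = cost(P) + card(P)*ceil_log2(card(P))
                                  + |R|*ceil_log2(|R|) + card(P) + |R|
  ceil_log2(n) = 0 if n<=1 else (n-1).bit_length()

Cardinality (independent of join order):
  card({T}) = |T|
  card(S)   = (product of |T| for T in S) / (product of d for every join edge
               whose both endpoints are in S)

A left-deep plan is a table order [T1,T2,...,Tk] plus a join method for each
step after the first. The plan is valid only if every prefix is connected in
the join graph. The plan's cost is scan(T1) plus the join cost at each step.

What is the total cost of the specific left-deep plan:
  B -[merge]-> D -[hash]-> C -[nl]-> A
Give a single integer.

1512300

step 1: scan B: cost=250, card=250
step 2: join D via merge
    card(P join D) = 250*50/(2) = 6250
    cost = 250 + 250*8 + 50*6 + 250 + 50 = 2850
step 3: join C via hash
    card(P join C) = 6250*200/(50) = 25000
    cost = 2850 + 2*200*8 + 6250 = 12300
step 4: join A via nl
    card(P join A) = 25000*60/(15) = 100000
    cost = 12300 + 25000*60 = 1512300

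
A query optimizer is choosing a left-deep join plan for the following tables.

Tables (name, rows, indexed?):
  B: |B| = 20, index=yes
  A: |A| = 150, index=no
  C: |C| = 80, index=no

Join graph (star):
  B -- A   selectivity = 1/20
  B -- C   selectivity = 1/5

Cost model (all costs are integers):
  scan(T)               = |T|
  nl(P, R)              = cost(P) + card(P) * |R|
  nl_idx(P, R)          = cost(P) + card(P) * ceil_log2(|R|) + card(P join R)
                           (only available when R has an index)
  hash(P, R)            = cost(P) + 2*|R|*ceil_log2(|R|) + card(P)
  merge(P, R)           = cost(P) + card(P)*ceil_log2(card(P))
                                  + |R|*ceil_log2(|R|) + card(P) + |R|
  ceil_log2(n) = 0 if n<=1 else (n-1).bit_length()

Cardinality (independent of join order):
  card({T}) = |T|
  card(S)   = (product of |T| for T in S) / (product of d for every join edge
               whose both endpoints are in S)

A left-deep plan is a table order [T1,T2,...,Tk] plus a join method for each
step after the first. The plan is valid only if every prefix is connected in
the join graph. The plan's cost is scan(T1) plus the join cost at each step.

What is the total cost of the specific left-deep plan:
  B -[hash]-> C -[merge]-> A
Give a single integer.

5710

step 1: scan B: cost=20, card=20
step 2: join C via hash
    card(P join C) = 20*80/(5) = 320
    cost = 20 + 2*80*7 + 20 = 1160
step 3: join A via merge
    card(P join A) = 320*150/(20) = 2400
    cost = 1160 + 320*9 + 150*8 + 320 + 150 = 5710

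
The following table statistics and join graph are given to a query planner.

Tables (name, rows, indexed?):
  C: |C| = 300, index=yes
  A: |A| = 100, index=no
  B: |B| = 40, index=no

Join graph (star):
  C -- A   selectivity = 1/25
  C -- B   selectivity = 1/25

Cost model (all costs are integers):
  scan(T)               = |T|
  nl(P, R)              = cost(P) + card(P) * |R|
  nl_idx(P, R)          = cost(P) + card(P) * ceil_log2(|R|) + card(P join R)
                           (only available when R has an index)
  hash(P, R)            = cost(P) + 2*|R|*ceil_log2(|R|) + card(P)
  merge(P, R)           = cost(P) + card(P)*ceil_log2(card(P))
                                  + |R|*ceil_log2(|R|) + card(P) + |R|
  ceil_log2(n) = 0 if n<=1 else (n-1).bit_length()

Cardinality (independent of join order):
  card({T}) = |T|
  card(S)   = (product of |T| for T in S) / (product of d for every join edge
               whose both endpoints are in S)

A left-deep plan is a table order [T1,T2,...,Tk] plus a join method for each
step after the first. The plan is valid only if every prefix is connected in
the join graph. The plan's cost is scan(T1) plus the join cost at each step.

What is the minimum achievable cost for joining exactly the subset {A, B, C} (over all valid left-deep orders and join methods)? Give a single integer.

Selinger DP over subsets of {A,B,C}:
  {C}: scan cost=300, card=300
  {A}: scan cost=100, card=100
  {B}: scan cost=40, card=40
  {AC}: card=1200; try (A,hash)→2000, (C,nl_idx)→2200, (C,merge)→3900, (A,merge)→4100, (C,hash)→5600, (C,nl)→30100 …(+1); best=2000 via (A,hash)
  {BC}: card=480; try (C,nl_idx)→880, (B,hash)→1080, (C,merge)→3320, (B,merge)→3580, (C,hash)→5480, (C,nl)→12040 …(+1); best=880 via (C,nl_idx)
  {ABC}: card=1920; try (A,hash)→2760, (B,hash)→3680, (A,merge)→6480, (B,merge)→16680, (A,nl)→48880, (B,nl)→50000; best=2760 via (A,hash)

2760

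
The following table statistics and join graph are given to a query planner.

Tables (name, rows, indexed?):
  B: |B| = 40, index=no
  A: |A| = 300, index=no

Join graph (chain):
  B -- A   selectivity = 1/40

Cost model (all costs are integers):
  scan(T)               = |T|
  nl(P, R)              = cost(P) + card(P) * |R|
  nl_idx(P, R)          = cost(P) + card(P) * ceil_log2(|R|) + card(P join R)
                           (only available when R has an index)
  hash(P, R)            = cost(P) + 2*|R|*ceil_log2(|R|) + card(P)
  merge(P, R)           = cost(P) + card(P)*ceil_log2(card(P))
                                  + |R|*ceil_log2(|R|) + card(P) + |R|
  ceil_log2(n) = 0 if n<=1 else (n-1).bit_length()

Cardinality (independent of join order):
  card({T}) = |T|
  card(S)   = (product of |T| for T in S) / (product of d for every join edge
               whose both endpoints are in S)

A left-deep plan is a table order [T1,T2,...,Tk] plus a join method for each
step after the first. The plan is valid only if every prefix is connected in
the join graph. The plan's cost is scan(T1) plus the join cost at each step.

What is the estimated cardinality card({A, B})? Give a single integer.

300

Tables in S: A(300), B(40)
Edges inside S: B-A(d=40)
numerator = 300 * 40 = 12000
denominator = 40 = 40
card(S) = 12000 / 40 = 300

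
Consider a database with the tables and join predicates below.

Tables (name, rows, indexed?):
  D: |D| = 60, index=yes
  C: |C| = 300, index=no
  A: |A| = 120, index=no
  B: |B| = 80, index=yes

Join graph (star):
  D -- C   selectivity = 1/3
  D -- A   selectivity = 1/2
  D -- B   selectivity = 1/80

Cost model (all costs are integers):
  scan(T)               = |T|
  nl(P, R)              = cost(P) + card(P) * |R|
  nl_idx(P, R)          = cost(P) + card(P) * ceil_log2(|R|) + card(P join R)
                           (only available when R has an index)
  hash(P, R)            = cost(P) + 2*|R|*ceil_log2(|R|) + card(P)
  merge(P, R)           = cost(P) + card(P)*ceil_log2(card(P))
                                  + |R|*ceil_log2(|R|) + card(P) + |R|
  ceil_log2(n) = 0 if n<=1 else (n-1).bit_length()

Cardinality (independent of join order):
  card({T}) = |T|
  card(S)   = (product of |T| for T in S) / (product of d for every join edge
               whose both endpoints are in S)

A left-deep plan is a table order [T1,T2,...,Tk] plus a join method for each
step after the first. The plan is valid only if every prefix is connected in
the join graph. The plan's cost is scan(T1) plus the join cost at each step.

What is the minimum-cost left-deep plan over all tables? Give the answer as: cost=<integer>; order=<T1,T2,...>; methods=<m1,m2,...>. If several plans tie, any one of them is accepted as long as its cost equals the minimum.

Selinger DP (subsets sized 1..n):
  {D}: scan cost=60, card=60
  {C}: scan cost=300, card=300
  {A}: scan cost=120, card=120
  {B}: scan cost=80, card=80
  {CD}: card=6000; try (D,hash)→1320, (C,merge)→3480, (D,merge)→3720, (C,hash)→5520, (D,nl_idx)→8100, (C,nl)→18060 …(+1); best=1320 via (D,hash)
  {AD}: card=3600; try (D,hash)→960, (A,merge)→1440, (D,merge)→1500, (A,hash)→1800, (D,nl_idx)→4440, (A,nl)→7260 …(+1); best=960 via (D,hash)
  {BD}: card=60; try (B,nl_idx)→540, (D,nl_idx)→620, (D,hash)→880, (B,merge)→1120, (D,merge)→1140, (B,hash)→1240 …(+2); best=540 via (B,nl_idx)
  {ACD}: card=360000; try (A,hash)→9000, (C,hash)→9960, (C,merge)→50760, (A,merge)→86280, (A,nl)→721320, (C,nl)→1080960; best=9000 via (A,hash)
  {BCD}: card=6000; try (C,merge)→3960, (C,hash)→6000, (B,hash)→8440, (C,nl)→18540, (B,nl_idx)→49320, (B,merge)→85960 …(+1); best=3960 via (C,merge)
  {ABD}: card=3600; try (A,merge)→1920, (A,hash)→2280, (B,hash)→5680, (A,nl)→7740, (B,nl_idx)→29760, (B,merge)→48400 …(+1); best=1920 via (A,merge)
  {ABCD}: card=360000; try (C,hash)→10920, (A,hash)→11640, (C,merge)→51720, (A,merge)→88920, (B,hash)→370120, (A,nl)→723960 …(+4); best=10920 via (C,hash)

cost=10920; order=D,B,A,C; methods=nl_idx,merge,hash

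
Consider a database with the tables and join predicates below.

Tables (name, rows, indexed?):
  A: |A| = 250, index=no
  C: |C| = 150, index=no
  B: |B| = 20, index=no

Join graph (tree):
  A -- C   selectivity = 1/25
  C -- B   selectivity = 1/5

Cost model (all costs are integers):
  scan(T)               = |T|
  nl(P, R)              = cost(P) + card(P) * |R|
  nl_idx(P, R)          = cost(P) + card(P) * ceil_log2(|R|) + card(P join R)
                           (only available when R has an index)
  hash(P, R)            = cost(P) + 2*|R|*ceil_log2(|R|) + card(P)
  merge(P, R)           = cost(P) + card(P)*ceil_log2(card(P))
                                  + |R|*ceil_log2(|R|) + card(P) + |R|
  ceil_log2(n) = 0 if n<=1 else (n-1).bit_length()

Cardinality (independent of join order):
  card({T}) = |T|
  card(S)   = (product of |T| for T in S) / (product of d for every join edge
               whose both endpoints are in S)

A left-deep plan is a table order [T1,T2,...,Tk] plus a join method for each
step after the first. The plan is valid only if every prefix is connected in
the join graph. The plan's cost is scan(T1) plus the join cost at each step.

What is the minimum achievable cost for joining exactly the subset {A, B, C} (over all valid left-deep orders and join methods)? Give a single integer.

Selinger DP over subsets of {A,B,C}:
  {A}: scan cost=250, card=250
  {C}: scan cost=150, card=150
  {B}: scan cost=20, card=20
  {AC}: card=1500; try (C,hash)→2900, (A,merge)→3750, (C,merge)→3850, (A,hash)→4300, (A,nl)→37650, (C,nl)→37750; best=2900 via (C,hash)
  {BC}: card=600; try (B,hash)→500, (C,merge)→1490, (B,merge)→1620, (C,hash)→2440, (C,nl)→3020, (B,nl)→3150; best=500 via (B,hash)
  {ABC}: card=6000; try (B,hash)→4600, (A,hash)→5100, (A,merge)→9350, (B,merge)→21020, (B,nl)→32900, (A,nl)→150500; best=4600 via (B,hash)

4600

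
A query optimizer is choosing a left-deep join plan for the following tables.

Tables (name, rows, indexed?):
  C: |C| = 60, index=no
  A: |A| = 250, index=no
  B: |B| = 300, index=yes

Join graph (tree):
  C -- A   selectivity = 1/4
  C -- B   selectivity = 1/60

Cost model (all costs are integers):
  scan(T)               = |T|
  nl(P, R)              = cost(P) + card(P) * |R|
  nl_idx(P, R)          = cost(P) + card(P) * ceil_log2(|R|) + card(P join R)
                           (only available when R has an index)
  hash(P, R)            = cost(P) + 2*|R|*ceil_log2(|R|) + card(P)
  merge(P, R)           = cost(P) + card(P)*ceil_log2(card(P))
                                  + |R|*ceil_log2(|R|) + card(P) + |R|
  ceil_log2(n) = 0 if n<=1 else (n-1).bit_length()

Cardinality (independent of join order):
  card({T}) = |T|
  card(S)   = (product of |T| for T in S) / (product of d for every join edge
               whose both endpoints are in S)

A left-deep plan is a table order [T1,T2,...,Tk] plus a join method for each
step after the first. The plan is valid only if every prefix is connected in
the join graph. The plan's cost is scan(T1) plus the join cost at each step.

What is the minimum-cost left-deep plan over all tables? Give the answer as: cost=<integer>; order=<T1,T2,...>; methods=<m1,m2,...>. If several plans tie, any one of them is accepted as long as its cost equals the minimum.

Selinger DP (subsets sized 1..n):
  {C}: scan cost=60, card=60
  {A}: scan cost=250, card=250
  {B}: scan cost=300, card=300
  {AC}: card=3750; try (C,hash)→1220, (A,merge)→2730, (C,merge)→2920, (A,hash)→4120, (A,nl)→15060, (C,nl)→15250; best=1220 via (C,hash)
  {BC}: card=300; try (B,nl_idx)→900, (C,hash)→1320, (B,merge)→3480, (C,merge)→3720, (B,hash)→5520, (B,nl)→18060 …(+1); best=900 via (B,nl_idx)
  {ABC}: card=18750; try (A,hash)→5200, (A,merge)→6150, (B,hash)→10370, (B,merge)→52970, (B,nl_idx)→53720, (A,nl)→75900 …(+1); best=5200 via (A,hash)

cost=5200; order=C,B,A; methods=nl_idx,hash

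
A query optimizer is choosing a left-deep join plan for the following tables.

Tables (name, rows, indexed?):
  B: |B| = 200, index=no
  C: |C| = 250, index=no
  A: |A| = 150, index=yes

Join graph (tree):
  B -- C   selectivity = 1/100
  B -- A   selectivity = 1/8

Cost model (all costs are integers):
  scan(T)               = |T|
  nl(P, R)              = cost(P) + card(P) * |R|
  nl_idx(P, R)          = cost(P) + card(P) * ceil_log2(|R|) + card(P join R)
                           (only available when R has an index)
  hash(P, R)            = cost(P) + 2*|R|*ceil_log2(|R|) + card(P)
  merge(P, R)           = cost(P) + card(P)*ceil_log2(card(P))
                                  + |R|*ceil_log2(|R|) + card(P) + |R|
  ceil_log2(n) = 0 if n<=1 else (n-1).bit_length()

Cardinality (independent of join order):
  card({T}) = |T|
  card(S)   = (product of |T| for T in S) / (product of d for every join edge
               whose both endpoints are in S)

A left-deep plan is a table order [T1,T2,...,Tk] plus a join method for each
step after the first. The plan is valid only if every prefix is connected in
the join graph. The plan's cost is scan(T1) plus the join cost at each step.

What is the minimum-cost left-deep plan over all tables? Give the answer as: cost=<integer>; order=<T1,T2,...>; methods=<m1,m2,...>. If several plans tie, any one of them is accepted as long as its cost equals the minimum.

cost=6600; order=C,B,A; methods=hash,hash

Selinger DP (subsets sized 1..n):
  {B}: scan cost=200, card=200
  {C}: scan cost=250, card=250
  {A}: scan cost=150, card=150
  {BC}: card=500; try (B,hash)→3700, (C,merge)→4250, (B,merge)→4300, (C,hash)→4400, (C,nl)→50200, (B,nl)→50250; best=3700 via (B,hash)
  {AB}: card=3750; try (A,hash)→2800, (B,merge)→3300, (A,merge)→3350, (B,hash)→3500, (A,nl_idx)→5550, (B,nl)→30150 …(+1); best=2800 via (A,hash)
  {ABC}: card=9375; try (A,hash)→6600, (A,merge)→10050, (C,hash)→10550, (A,nl_idx)→17075, (C,merge)→53800, (A,nl)→78700 …(+1); best=6600 via (A,hash)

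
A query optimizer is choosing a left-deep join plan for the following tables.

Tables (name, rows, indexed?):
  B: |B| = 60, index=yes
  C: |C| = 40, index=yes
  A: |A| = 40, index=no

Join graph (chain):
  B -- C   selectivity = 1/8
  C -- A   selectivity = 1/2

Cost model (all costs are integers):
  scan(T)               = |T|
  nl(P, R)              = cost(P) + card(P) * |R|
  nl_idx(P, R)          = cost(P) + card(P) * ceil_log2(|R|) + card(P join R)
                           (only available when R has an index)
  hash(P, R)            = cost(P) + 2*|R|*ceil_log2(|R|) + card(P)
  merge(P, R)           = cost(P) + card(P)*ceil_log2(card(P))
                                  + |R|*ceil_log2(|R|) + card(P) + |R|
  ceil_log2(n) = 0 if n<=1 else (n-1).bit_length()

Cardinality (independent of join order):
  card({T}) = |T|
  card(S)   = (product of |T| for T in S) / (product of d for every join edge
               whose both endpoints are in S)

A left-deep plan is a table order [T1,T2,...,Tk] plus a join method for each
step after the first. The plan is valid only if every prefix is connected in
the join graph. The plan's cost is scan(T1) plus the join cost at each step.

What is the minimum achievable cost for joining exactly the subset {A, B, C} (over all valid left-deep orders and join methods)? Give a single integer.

Selinger DP over subsets of {A,B,C}:
  {B}: scan cost=60, card=60
  {C}: scan cost=40, card=40
  {A}: scan cost=40, card=40
  {BC}: card=300; try (B,nl_idx)→580, (C,hash)→600, (C,nl_idx)→720, (B,merge)→740, (C,merge)→760, (B,hash)→800 …(+2); best=580 via (B,nl_idx)
  {AC}: card=800; try (C,hash)→560, (A,hash)→560, (C,merge)→600, (A,merge)→600, (C,nl_idx)→1080, (C,nl)→1640 …(+1); best=560 via (C,hash)
  {ABC}: card=6000; try (A,hash)→1360, (B,hash)→2080, (A,merge)→3860, (B,merge)→9780, (B,nl_idx)→11360, (A,nl)→12580 …(+1); best=1360 via (A,hash)

1360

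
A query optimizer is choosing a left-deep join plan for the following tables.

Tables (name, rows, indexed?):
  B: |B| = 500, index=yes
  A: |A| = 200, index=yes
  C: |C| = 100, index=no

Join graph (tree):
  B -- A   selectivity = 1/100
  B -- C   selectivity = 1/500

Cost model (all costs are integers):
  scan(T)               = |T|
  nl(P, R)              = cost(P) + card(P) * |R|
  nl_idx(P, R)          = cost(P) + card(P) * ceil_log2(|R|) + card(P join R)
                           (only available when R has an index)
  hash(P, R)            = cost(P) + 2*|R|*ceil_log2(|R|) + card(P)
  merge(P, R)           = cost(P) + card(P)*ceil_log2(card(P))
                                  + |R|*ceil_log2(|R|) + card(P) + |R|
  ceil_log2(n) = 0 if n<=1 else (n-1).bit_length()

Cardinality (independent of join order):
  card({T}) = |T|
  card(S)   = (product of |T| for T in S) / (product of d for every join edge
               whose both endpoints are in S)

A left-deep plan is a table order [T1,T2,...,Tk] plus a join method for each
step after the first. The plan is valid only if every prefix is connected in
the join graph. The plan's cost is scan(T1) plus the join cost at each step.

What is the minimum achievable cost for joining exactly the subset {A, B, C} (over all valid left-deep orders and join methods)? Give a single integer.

2100

Selinger DP over subsets of {A,B,C}:
  {B}: scan cost=500, card=500
  {A}: scan cost=200, card=200
  {C}: scan cost=100, card=100
  {AB}: card=1000; try (B,nl_idx)→3000, (A,hash)→4200, (A,nl_idx)→5500, (B,merge)→7000, (A,merge)→7300, (B,hash)→9400 …(+2); best=3000 via (B,nl_idx)
  {BC}: card=100; try (B,nl_idx)→1100, (C,hash)→2400, (B,merge)→5900, (C,merge)→6300, (B,hash)→9200, (B,nl)→50100 …(+1); best=1100 via (B,nl_idx)
  {ABC}: card=200; try (A,nl_idx)→2100, (A,merge)→3700, (A,hash)→4400, (C,hash)→5400, (C,merge)→14800, (A,nl)→21100 …(+1); best=2100 via (A,nl_idx)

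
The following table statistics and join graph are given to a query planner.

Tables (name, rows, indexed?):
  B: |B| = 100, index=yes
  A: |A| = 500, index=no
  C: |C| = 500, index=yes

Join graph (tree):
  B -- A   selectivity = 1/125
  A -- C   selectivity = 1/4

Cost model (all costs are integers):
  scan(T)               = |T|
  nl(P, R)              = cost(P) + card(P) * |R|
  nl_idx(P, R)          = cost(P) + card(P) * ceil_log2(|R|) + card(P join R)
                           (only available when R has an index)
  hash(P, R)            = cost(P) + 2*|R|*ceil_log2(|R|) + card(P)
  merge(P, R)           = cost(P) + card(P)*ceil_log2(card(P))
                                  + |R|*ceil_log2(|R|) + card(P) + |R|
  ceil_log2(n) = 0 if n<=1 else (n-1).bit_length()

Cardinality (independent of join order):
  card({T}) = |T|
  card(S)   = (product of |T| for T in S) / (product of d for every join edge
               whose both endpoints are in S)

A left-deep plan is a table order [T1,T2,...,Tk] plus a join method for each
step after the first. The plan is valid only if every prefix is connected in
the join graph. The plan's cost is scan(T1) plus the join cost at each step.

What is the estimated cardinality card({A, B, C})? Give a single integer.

Tables in S: A(500), B(100), C(500)
Edges inside S: B-A(d=125), A-C(d=4)
numerator = 500 * 100 * 500 = 25000000
denominator = 125 * 4 = 500
card(S) = 25000000 / 500 = 50000

50000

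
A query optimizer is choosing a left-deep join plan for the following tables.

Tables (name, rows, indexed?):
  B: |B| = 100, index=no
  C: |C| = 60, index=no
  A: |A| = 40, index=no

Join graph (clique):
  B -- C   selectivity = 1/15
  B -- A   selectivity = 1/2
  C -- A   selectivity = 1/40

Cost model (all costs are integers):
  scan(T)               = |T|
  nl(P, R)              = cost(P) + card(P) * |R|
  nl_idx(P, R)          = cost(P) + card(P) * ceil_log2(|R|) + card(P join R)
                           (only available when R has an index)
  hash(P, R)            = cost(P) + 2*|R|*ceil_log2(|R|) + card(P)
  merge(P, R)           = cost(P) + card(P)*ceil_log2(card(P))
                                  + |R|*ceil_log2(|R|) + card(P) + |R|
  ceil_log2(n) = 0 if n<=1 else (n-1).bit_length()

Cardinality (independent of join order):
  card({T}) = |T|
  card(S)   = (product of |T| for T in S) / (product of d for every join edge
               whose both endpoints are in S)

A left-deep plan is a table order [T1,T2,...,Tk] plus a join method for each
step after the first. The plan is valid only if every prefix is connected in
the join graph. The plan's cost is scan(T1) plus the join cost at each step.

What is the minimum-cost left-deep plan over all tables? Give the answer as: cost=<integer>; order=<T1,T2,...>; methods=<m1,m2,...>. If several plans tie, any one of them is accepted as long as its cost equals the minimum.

cost=1800; order=B,C,A; methods=hash,hash

Selinger DP (subsets sized 1..n):
  {B}: scan cost=100, card=100
  {C}: scan cost=60, card=60
  {A}: scan cost=40, card=40
  {BC}: card=400; try (C,hash)→920, (B,merge)→1280, (C,merge)→1320, (B,hash)→1520, (B,nl)→6060, (C,nl)→6100; best=920 via (C,hash)
  {AB}: card=2000; try (A,hash)→680, (B,merge)→1120, (A,merge)→1180, (B,hash)→1480, (B,nl)→4040, (A,nl)→4100; best=680 via (A,hash)
  {AC}: card=60; try (A,hash)→600, (C,merge)→740, (A,merge)→760, (C,hash)→800, (C,nl)→2440, (A,nl)→2460; best=600 via (A,hash)
  {ABC}: card=200; try (A,hash)→1800, (B,merge)→1820, (B,hash)→2060, (C,hash)→3400, (A,merge)→5200, (B,nl)→6600 …(+3); best=1800 via (A,hash)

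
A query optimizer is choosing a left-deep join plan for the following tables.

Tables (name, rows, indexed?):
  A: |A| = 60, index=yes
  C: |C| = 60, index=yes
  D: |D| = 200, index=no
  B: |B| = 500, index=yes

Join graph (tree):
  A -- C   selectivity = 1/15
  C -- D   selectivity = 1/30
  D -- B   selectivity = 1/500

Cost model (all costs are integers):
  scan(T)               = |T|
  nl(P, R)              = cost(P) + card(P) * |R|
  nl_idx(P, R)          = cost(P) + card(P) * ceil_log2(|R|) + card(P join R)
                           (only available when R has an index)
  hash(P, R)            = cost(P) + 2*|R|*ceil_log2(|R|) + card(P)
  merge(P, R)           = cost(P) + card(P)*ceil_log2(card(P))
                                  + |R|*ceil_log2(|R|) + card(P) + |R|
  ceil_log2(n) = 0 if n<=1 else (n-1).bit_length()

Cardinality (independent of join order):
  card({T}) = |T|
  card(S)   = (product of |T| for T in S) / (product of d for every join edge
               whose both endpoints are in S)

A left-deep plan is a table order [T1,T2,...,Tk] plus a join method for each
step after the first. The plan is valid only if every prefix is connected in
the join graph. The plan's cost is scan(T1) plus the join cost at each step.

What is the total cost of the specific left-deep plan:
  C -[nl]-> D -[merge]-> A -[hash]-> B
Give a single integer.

step 1: scan C: cost=60, card=60
step 2: join D via nl
    card(P join D) = 60*200/(30) = 400
    cost = 60 + 60*200 = 12060
step 3: join A via merge
    card(P join A) = 400*60/(15) = 1600
    cost = 12060 + 400*9 + 60*6 + 400 + 60 = 16480
step 4: join B via hash
    card(P join B) = 1600*500/(500) = 1600
    cost = 16480 + 2*500*9 + 1600 = 27080

27080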